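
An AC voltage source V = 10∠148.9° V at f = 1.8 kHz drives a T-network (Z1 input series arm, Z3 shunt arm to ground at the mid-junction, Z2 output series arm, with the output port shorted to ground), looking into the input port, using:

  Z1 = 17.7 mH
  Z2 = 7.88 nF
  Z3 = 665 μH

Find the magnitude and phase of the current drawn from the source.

Step 1 — Angular frequency: ω = 2π·f = 2π·1800 = 1.131e+04 rad/s.
Step 2 — Component impedances:
  Z1: Z = jωL = j·1.131e+04·0.0177 = 0 + j200.2 Ω
  Z2: Z = 1/(jωC) = -j/(ω·C) = 0 - j1.122e+04 Ω
  Z3: Z = jωL = j·1.131e+04·0.000665 = 0 + j7.521 Ω
Step 3 — With the output port shorted to ground, the output series arm Z2 runs from the junction to ground; the shunt arm Z3 also runs from the junction to ground. They appear in parallel: Z3 || Z2 = 0 + j7.526 Ω.
Step 4 — Series with input arm Z1: Z_in = Z1 + (Z3 || Z2) = 0 + j207.7 Ω = 207.7∠90.0° Ω.
Step 5 — Source phasor: V = 10∠148.9° V = -8.563 + j5.165 V.
Step 6 — Ohm's law: I = V / Z_total = (-8.563 + j5.165) / (0 + j207.7) = 0.02487 + j0.04122 A.
Step 7 — Convert to polar: |I| = 0.04814 A, ∠I = 58.9°.

I = 0.04814∠58.9° A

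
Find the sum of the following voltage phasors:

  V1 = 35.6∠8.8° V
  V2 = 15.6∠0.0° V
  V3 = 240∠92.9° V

Step 1 — Convert each phasor to rectangular form:
  V1 = 35.6·(cos(8.8°) + j·sin(8.8°)) = 35.18 + j5.446 V
  V2 = 15.6·(cos(0.0°) + j·sin(0.0°)) = 15.6 V
  V3 = 240·(cos(92.9°) + j·sin(92.9°)) = -12.14 + j239.7 V
Step 2 — Sum components: V_total = 38.64 + j245.1 V.
Step 3 — Convert to polar: |V_total| = 248.2 V, ∠V_total = 81.0°.

V_total = 248.2∠81.0° V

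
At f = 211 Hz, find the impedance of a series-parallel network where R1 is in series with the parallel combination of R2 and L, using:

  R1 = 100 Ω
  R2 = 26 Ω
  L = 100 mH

Step 1 — Angular frequency: ω = 2π·f = 2π·211 = 1326 rad/s.
Step 2 — Component impedances:
  R1: Z = R = 100 Ω
  R2: Z = R = 26 Ω
  L: Z = jωL = j·1326·0.1 = 0 + j132.6 Ω
Step 3 — Parallel branch: R2 || L = 1/(1/R2 + 1/L) = 25.04 + j4.91 Ω.
Step 4 — Series with R1: Z_total = R1 + (R2 || L) = 125 + j4.91 Ω = 125.1∠2.2° Ω.

Z = 125 + j4.91 Ω = 125.1∠2.2° Ω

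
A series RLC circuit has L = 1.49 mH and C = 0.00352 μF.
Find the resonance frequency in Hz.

Step 1 — Resonance condition Im(Z)=0 gives ω₀ = 1/√(LC).
Step 2 — ω₀ = 1/√(0.00149·3.52e-09) = 4.367e+05 rad/s.
Step 3 — f₀ = ω₀/(2π) = 6.95e+04 Hz.

f₀ = 6.95e+04 Hz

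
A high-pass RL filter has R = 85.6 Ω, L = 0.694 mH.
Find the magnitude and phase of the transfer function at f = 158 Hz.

Step 1 — Angular frequency: ω = 2π·158 = 992.7 rad/s.
Step 2 — Transfer function: H(jω) = jωL/(R + jωL).
Step 3 — Numerator jωL = j·0.689; denominator R + jωL = 85.6 + j0.689.
Step 4 — H = 6.478e-05 + j0.008048.
Step 5 — Magnitude: |H| = 0.008048 (-41.9 dB); phase: φ = 89.5°.

|H| = 0.008048 (-41.9 dB), φ = 89.5°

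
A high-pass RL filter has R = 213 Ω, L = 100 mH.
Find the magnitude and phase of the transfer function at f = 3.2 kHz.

Step 1 — Angular frequency: ω = 2π·3200 = 2.011e+04 rad/s.
Step 2 — Transfer function: H(jω) = jωL/(R + jωL).
Step 3 — Numerator jωL = j·2011; denominator R + jωL = 213 + j2011.
Step 4 — H = 0.9889 + j0.1048.
Step 5 — Magnitude: |H| = 0.9944 (-0.0 dB); phase: φ = 6.0°.

|H| = 0.9944 (-0.0 dB), φ = 6.0°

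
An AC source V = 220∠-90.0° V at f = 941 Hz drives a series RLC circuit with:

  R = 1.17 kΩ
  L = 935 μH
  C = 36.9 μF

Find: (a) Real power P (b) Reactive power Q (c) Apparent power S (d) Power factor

Step 1 — Angular frequency: ω = 2π·f = 2π·941 = 5912 rad/s.
Step 2 — Component impedances:
  R: Z = R = 1170 Ω
  L: Z = jωL = j·5912·0.000935 = 0 + j5.528 Ω
  C: Z = 1/(jωC) = -j/(ω·C) = 0 - j4.584 Ω
Step 3 — Series combination: Z_total = R + L + C = 1170 + j0.9446 Ω = 1170∠0.0° Ω.
Step 4 — Source phasor: V = 220∠-90.0° V = 0 - j220 V.
Step 5 — Current: I = V / Z = -0.0001518 - j0.188 A = 0.188∠-90.0° A.
Step 6 — Complex power: S = V·I* = 41.37 + j0.0334 VA.
Step 7 — Real power: P = Re(S) = 41.37 W.
Step 8 — Reactive power: Q = Im(S) = 0.0334 VAR.
Step 9 — Apparent power: |S| = 41.37 VA.
Step 10 — Power factor: PF = P/|S| = 1 (lagging).

(a) P = 41.37 W  (b) Q = 0.0334 VAR  (c) S = 41.37 VA  (d) PF = 1 (lagging)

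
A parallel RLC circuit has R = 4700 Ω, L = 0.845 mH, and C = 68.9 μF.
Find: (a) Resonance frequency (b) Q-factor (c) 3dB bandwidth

Step 1 — Resonance: ω₀ = 1/√(LC) = 1/√(0.000845·6.89e-05) = 4144 rad/s.
Step 2 — f₀ = ω₀/(2π) = 659.6 Hz.
Step 3 — Parallel Q: Q = R/(ω₀L) = 4700/(4144·0.000845) = 1342.
Step 4 — Bandwidth: Δω = ω₀/Q = 3.088 rad/s; BW = Δω/(2π) = 0.4915 Hz.

(a) f₀ = 659.6 Hz  (b) Q = 1342  (c) BW = 0.4915 Hz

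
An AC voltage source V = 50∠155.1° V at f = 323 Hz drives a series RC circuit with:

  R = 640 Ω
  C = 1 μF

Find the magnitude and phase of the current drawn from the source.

Step 1 — Angular frequency: ω = 2π·f = 2π·323 = 2029 rad/s.
Step 2 — Component impedances:
  R: Z = R = 640 Ω
  C: Z = 1/(jωC) = -j/(ω·C) = 0 - j492.7 Ω
Step 3 — Series combination: Z_total = R + C = 640 - j492.7 Ω = 807.7∠-37.6° Ω.
Step 4 — Source phasor: V = 50∠155.1° V = -45.35 + j21.05 V.
Step 5 — Ohm's law: I = V / Z_total = (-45.35 + j21.05) / (640 - j492.7) = -0.06039 - j0.0136 A.
Step 6 — Convert to polar: |I| = 0.0619 A, ∠I = -167.3°.

I = 0.0619∠-167.3° A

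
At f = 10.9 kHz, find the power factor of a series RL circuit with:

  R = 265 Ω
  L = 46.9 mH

Step 1 — Angular frequency: ω = 2π·f = 2π·1.09e+04 = 6.849e+04 rad/s.
Step 2 — Component impedances:
  R: Z = R = 265 Ω
  L: Z = jωL = j·6.849e+04·0.0469 = 0 + j3212 Ω
Step 3 — Series combination: Z_total = R + L = 265 + j3212 Ω = 3223∠85.3° Ω.
Step 4 — Power factor: PF = cos(φ) = Re(Z)/|Z| = 265/3223 = 0.08222.
Step 5 — Type: Im(Z) = 3212 ⇒ lagging (phase φ = 85.3°).

PF = 0.08222 (lagging, φ = 85.3°)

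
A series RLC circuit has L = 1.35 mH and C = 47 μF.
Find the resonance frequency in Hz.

Step 1 — Resonance condition Im(Z)=0 gives ω₀ = 1/√(LC).
Step 2 — ω₀ = 1/√(0.00135·4.7e-05) = 3970 rad/s.
Step 3 — f₀ = ω₀/(2π) = 631.8 Hz.

f₀ = 631.8 Hz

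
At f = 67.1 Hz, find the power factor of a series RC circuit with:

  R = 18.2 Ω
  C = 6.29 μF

Step 1 — Angular frequency: ω = 2π·f = 2π·67.1 = 421.6 rad/s.
Step 2 — Component impedances:
  R: Z = R = 18.2 Ω
  C: Z = 1/(jωC) = -j/(ω·C) = 0 - j377.1 Ω
Step 3 — Series combination: Z_total = R + C = 18.2 - j377.1 Ω = 377.5∠-87.2° Ω.
Step 4 — Power factor: PF = cos(φ) = Re(Z)/|Z| = 18.2/377.5 = 0.04821.
Step 5 — Type: Im(Z) = -377.1 ⇒ leading (phase φ = -87.2°).

PF = 0.04821 (leading, φ = -87.2°)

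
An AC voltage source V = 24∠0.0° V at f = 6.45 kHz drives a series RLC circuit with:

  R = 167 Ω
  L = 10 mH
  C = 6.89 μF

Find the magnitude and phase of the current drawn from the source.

Step 1 — Angular frequency: ω = 2π·f = 2π·6450 = 4.053e+04 rad/s.
Step 2 — Component impedances:
  R: Z = R = 167 Ω
  L: Z = jωL = j·4.053e+04·0.01 = 0 + j405.3 Ω
  C: Z = 1/(jωC) = -j/(ω·C) = 0 - j3.581 Ω
Step 3 — Series combination: Z_total = R + L + C = 167 + j401.7 Ω = 435∠67.4° Ω.
Step 4 — Source phasor: V = 24∠0.0° V = 24 V.
Step 5 — Ohm's law: I = V / Z_total = (24) / (167 + j401.7) = 0.02118 - j0.05094 A.
Step 6 — Convert to polar: |I| = 0.05517 A, ∠I = -67.4°.

I = 0.05517∠-67.4° A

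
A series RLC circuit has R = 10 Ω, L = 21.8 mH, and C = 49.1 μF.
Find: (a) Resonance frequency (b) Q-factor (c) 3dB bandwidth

Step 1 — Resonance: ω₀ = 1/√(LC) = 1/√(0.0218·4.91e-05) = 966.6 rad/s.
Step 2 — f₀ = ω₀/(2π) = 153.8 Hz.
Step 3 — Series Q: Q = ω₀L/R = 966.6·0.0218/10 = 2.107.
Step 4 — Bandwidth: Δω = ω₀/Q = 458.7 rad/s; BW = Δω/(2π) = 73.01 Hz.

(a) f₀ = 153.8 Hz  (b) Q = 2.107  (c) BW = 73.01 Hz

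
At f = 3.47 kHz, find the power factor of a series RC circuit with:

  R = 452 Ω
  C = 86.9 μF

Step 1 — Angular frequency: ω = 2π·f = 2π·3470 = 2.18e+04 rad/s.
Step 2 — Component impedances:
  R: Z = R = 452 Ω
  C: Z = 1/(jωC) = -j/(ω·C) = 0 - j0.5278 Ω
Step 3 — Series combination: Z_total = R + C = 452 - j0.5278 Ω = 452∠-0.1° Ω.
Step 4 — Power factor: PF = cos(φ) = Re(Z)/|Z| = 452/452 = 1.
Step 5 — Type: Im(Z) = -0.5278 ⇒ leading (phase φ = -0.1°).

PF = 1 (leading, φ = -0.1°)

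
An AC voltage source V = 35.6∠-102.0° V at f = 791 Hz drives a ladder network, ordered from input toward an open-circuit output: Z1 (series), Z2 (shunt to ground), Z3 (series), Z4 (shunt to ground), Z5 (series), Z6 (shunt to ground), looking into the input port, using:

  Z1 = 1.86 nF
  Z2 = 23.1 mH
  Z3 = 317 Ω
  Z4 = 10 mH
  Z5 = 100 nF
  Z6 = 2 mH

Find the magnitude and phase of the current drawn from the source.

Step 1 — Angular frequency: ω = 2π·f = 2π·791 = 4970 rad/s.
Step 2 — Component impedances:
  Z1: Z = 1/(jωC) = -j/(ω·C) = 0 - j1.082e+05 Ω
  Z2: Z = jωL = j·4970·0.0231 = 0 + j114.8 Ω
  Z3: Z = R = 317 Ω
  Z4: Z = jωL = j·4970·0.01 = 0 + j49.7 Ω
  Z5: Z = 1/(jωC) = -j/(ω·C) = 0 - j2012 Ω
  Z6: Z = jωL = j·4970·0.002 = 0 + j9.94 Ω
Step 3 — Ladder network (open output): work backward from the far end, alternating series and parallel combinations. Z_in = 32.65 - j1.081e+05 Ω = 1.081e+05∠-90.0° Ω.
Step 4 — Source phasor: V = 35.6∠-102.0° V = -7.402 - j34.82 V.
Step 5 — Ohm's law: I = V / Z_total = (-7.402 - j34.82) / (32.65 - j1.081e+05) = 0.0003222 - j6.858e-05 A.
Step 6 — Convert to polar: |I| = 0.0003294 A, ∠I = -12.0°.

I = 0.0003294∠-12.0° A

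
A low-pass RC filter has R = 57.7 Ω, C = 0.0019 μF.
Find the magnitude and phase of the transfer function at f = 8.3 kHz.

Step 1 — Angular frequency: ω = 2π·8300 = 5.215e+04 rad/s.
Step 2 — Transfer function: H(jω) = 1/(1 + jωRC).
Step 3 — Denominator: 1 + jωRC = 1 + j·5.215e+04·57.7·1.9e-09 = 1 + j0.005717.
Step 4 — H = 1 - j0.005717.
Step 5 — Magnitude: |H| = 1 (-0.0 dB); phase: φ = -0.3°.

|H| = 1 (-0.0 dB), φ = -0.3°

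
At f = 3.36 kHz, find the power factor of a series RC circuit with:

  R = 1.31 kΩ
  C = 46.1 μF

Step 1 — Angular frequency: ω = 2π·f = 2π·3360 = 2.111e+04 rad/s.
Step 2 — Component impedances:
  R: Z = R = 1310 Ω
  C: Z = 1/(jωC) = -j/(ω·C) = 0 - j1.027 Ω
Step 3 — Series combination: Z_total = R + C = 1310 - j1.027 Ω = 1310∠-0.0° Ω.
Step 4 — Power factor: PF = cos(φ) = Re(Z)/|Z| = 1310/1310 = 1.
Step 5 — Type: Im(Z) = -1.027 ⇒ leading (phase φ = -0.0°).

PF = 1 (leading, φ = -0.0°)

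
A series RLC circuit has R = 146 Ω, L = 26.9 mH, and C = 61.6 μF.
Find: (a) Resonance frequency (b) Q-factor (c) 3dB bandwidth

Step 1 — Resonance: ω₀ = 1/√(LC) = 1/√(0.0269·6.16e-05) = 776.8 rad/s.
Step 2 — f₀ = ω₀/(2π) = 123.6 Hz.
Step 3 — Series Q: Q = ω₀L/R = 776.8·0.0269/146 = 0.1431.
Step 4 — Bandwidth: Δω = ω₀/Q = 5428 rad/s; BW = Δω/(2π) = 863.8 Hz.

(a) f₀ = 123.6 Hz  (b) Q = 0.1431  (c) BW = 863.8 Hz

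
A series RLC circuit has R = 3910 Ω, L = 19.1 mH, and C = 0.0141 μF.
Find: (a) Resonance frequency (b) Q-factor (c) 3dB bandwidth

Step 1 — Resonance: ω₀ = 1/√(LC) = 1/√(0.0191·1.41e-08) = 6.094e+04 rad/s.
Step 2 — f₀ = ω₀/(2π) = 9698 Hz.
Step 3 — Series Q: Q = ω₀L/R = 6.094e+04·0.0191/3910 = 0.2977.
Step 4 — Bandwidth: Δω = ω₀/Q = 2.047e+05 rad/s; BW = Δω/(2π) = 3.258e+04 Hz.

(a) f₀ = 9698 Hz  (b) Q = 0.2977  (c) BW = 3.258e+04 Hz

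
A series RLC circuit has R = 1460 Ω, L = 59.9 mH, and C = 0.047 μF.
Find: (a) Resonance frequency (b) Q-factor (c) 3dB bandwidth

Step 1 — Resonance condition Im(Z)=0 gives ω₀ = 1/√(LC).
Step 2 — ω₀ = 1/√(0.0599·4.7e-08) = 1.885e+04 rad/s.
Step 3 — f₀ = ω₀/(2π) = 3000 Hz.
Step 4 — Series Q: Q = ω₀L/R = 1.885e+04·0.0599/1460 = 0.7732.
Step 5 — 3dB bandwidth: Δω = ω₀/Q = 2.437e+04 rad/s; BW = Δω/(2π) = 3879 Hz.

(a) f₀ = 3000 Hz  (b) Q = 0.7732  (c) BW = 3879 Hz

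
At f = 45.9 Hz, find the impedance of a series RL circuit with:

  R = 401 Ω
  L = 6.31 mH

Step 1 — Angular frequency: ω = 2π·f = 2π·45.9 = 288.4 rad/s.
Step 2 — Component impedances:
  R: Z = R = 401 Ω
  L: Z = jωL = j·288.4·0.00631 = 0 + j1.82 Ω
Step 3 — Series combination: Z_total = R + L = 401 + j1.82 Ω = 401∠0.3° Ω.

Z = 401 + j1.82 Ω = 401∠0.3° Ω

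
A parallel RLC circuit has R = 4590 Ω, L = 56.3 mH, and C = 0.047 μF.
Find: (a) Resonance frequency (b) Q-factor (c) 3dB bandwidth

Step 1 — Resonance: ω₀ = 1/√(LC) = 1/√(0.0563·4.7e-08) = 1.944e+04 rad/s.
Step 2 — f₀ = ω₀/(2π) = 3094 Hz.
Step 3 — Parallel Q: Q = R/(ω₀L) = 4590/(1.944e+04·0.0563) = 4.194.
Step 4 — Bandwidth: Δω = ω₀/Q = 4635 rad/s; BW = Δω/(2π) = 737.8 Hz.

(a) f₀ = 3094 Hz  (b) Q = 4.194  (c) BW = 737.8 Hz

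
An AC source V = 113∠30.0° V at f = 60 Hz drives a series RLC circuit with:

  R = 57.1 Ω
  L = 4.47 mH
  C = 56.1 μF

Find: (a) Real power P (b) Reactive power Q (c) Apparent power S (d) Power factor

Step 1 — Angular frequency: ω = 2π·f = 2π·60 = 377 rad/s.
Step 2 — Component impedances:
  R: Z = R = 57.1 Ω
  L: Z = jωL = j·377·0.00447 = 0 + j1.685 Ω
  C: Z = 1/(jωC) = -j/(ω·C) = 0 - j47.28 Ω
Step 3 — Series combination: Z_total = R + L + C = 57.1 - j45.6 Ω = 73.07∠-38.6° Ω.
Step 4 — Source phasor: V = 113∠30.0° V = 97.86 + j56.5 V.
Step 5 — Current: I = V / Z = 0.564 + j1.44 A = 1.546∠68.6° A.
Step 6 — Complex power: S = V·I* = 136.5 - j109 VA.
Step 7 — Real power: P = Re(S) = 136.5 W.
Step 8 — Reactive power: Q = Im(S) = -109 VAR.
Step 9 — Apparent power: |S| = 174.7 VA.
Step 10 — Power factor: PF = P/|S| = 0.7814 (leading).

(a) P = 136.5 W  (b) Q = -109 VAR  (c) S = 174.7 VA  (d) PF = 0.7814 (leading)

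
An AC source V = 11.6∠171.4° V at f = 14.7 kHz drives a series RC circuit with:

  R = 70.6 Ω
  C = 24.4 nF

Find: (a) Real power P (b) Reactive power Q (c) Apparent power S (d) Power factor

Step 1 — Angular frequency: ω = 2π·f = 2π·1.47e+04 = 9.236e+04 rad/s.
Step 2 — Component impedances:
  R: Z = R = 70.6 Ω
  C: Z = 1/(jωC) = -j/(ω·C) = 0 - j443.7 Ω
Step 3 — Series combination: Z_total = R + C = 70.6 - j443.7 Ω = 449.3∠-81.0° Ω.
Step 4 — Source phasor: V = 11.6∠171.4° V = -11.47 + j1.735 V.
Step 5 — Current: I = V / Z = -0.007824 - j0.0246 A = 0.02582∠-107.6° A.
Step 6 — Complex power: S = V·I* = 0.04706 - j0.2958 VA.
Step 7 — Real power: P = Re(S) = 0.04706 W.
Step 8 — Reactive power: Q = Im(S) = -0.2958 VAR.
Step 9 — Apparent power: |S| = 0.2995 VA.
Step 10 — Power factor: PF = P/|S| = 0.1571 (leading).

(a) P = 0.04706 W  (b) Q = -0.2958 VAR  (c) S = 0.2995 VA  (d) PF = 0.1571 (leading)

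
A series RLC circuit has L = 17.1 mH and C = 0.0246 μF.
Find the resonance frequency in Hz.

Step 1 — Resonance condition Im(Z)=0 gives ω₀ = 1/√(LC).
Step 2 — ω₀ = 1/√(0.0171·2.46e-08) = 4.876e+04 rad/s.
Step 3 — f₀ = ω₀/(2π) = 7760 Hz.

f₀ = 7760 Hz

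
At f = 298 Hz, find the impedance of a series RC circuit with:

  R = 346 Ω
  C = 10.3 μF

Step 1 — Angular frequency: ω = 2π·f = 2π·298 = 1872 rad/s.
Step 2 — Component impedances:
  R: Z = R = 346 Ω
  C: Z = 1/(jωC) = -j/(ω·C) = 0 - j51.85 Ω
Step 3 — Series combination: Z_total = R + C = 346 - j51.85 Ω = 349.9∠-8.5° Ω.

Z = 346 - j51.85 Ω = 349.9∠-8.5° Ω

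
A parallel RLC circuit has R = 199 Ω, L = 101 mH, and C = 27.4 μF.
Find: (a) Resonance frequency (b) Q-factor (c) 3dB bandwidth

Step 1 — Resonance: ω₀ = 1/√(LC) = 1/√(0.101·2.74e-05) = 601.1 rad/s.
Step 2 — f₀ = ω₀/(2π) = 95.67 Hz.
Step 3 — Parallel Q: Q = R/(ω₀L) = 199/(601.1·0.101) = 3.278.
Step 4 — Bandwidth: Δω = ω₀/Q = 183.4 rad/s; BW = Δω/(2π) = 29.19 Hz.

(a) f₀ = 95.67 Hz  (b) Q = 3.278  (c) BW = 29.19 Hz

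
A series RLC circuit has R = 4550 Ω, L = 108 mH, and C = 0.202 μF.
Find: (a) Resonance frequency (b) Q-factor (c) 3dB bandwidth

Step 1 — Resonance: ω₀ = 1/√(LC) = 1/√(0.108·2.02e-07) = 6770 rad/s.
Step 2 — f₀ = ω₀/(2π) = 1078 Hz.
Step 3 — Series Q: Q = ω₀L/R = 6770·0.108/4550 = 0.1607.
Step 4 — Bandwidth: Δω = ω₀/Q = 4.213e+04 rad/s; BW = Δω/(2π) = 6705 Hz.

(a) f₀ = 1078 Hz  (b) Q = 0.1607  (c) BW = 6705 Hz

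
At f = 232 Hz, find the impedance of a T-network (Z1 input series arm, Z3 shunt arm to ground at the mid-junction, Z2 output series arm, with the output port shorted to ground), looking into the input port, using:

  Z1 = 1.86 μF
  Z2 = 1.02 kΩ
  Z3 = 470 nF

Step 1 — Angular frequency: ω = 2π·f = 2π·232 = 1458 rad/s.
Step 2 — Component impedances:
  Z1: Z = 1/(jωC) = -j/(ω·C) = 0 - j368.8 Ω
  Z2: Z = R = 1020 Ω
  Z3: Z = 1/(jωC) = -j/(ω·C) = 0 - j1460 Ω
Step 3 — With the output port shorted to ground, the output series arm Z2 runs from the junction to ground; the shunt arm Z3 also runs from the junction to ground. They appear in parallel: Z3 || Z2 = 685.3 - j478.9 Ω.
Step 4 — Series with input arm Z1: Z_in = Z1 + (Z3 || Z2) = 685.3 - j847.7 Ω = 1090∠-51.0° Ω.

Z = 685.3 - j847.7 Ω = 1090∠-51.0° Ω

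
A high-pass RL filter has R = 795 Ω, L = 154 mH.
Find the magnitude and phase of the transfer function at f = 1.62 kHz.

Step 1 — Angular frequency: ω = 2π·1620 = 1.018e+04 rad/s.
Step 2 — Transfer function: H(jω) = jωL/(R + jωL).
Step 3 — Numerator jωL = j·1568; denominator R + jωL = 795 + j1568.
Step 4 — H = 0.7954 + j0.4034.
Step 5 — Magnitude: |H| = 0.8919 (-1.0 dB); phase: φ = 26.9°.

|H| = 0.8919 (-1.0 dB), φ = 26.9°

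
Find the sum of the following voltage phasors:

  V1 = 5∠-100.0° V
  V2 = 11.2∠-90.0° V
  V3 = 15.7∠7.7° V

Step 1 — Convert each phasor to rectangular form:
  V1 = 5·(cos(-100.0°) + j·sin(-100.0°)) = -0.8682 - j4.924 V
  V2 = 11.2·(cos(-90.0°) + j·sin(-90.0°)) = 0 - j11.2 V
  V3 = 15.7·(cos(7.7°) + j·sin(7.7°)) = 15.56 + j2.104 V
Step 2 — Sum components: V_total = 14.69 - j14.02 V.
Step 3 — Convert to polar: |V_total| = 20.31 V, ∠V_total = -43.7°.

V_total = 20.31∠-43.7° V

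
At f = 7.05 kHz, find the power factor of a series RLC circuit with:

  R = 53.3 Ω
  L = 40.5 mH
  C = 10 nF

Step 1 — Angular frequency: ω = 2π·f = 2π·7050 = 4.43e+04 rad/s.
Step 2 — Component impedances:
  R: Z = R = 53.3 Ω
  L: Z = jωL = j·4.43e+04·0.0405 = 0 + j1794 Ω
  C: Z = 1/(jωC) = -j/(ω·C) = 0 - j2258 Ω
Step 3 — Series combination: Z_total = R + L + C = 53.3 - j463.5 Ω = 466.6∠-83.4° Ω.
Step 4 — Power factor: PF = cos(φ) = Re(Z)/|Z| = 53.3/466.6 = 0.1142.
Step 5 — Type: Im(Z) = -463.5 ⇒ leading (phase φ = -83.4°).

PF = 0.1142 (leading, φ = -83.4°)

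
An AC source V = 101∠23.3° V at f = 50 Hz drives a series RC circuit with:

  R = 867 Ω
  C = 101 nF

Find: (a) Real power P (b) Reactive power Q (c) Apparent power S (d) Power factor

Step 1 — Angular frequency: ω = 2π·f = 2π·50 = 314.2 rad/s.
Step 2 — Component impedances:
  R: Z = R = 867 Ω
  C: Z = 1/(jωC) = -j/(ω·C) = 0 - j3.152e+04 Ω
Step 3 — Series combination: Z_total = R + C = 867 - j3.152e+04 Ω = 3.153e+04∠-88.4° Ω.
Step 4 — Source phasor: V = 101∠23.3° V = 92.76 + j39.95 V.
Step 5 — Current: I = V / Z = -0.001186 + j0.002976 A = 0.003204∠111.7° A.
Step 6 — Complex power: S = V·I* = 0.008898 - j0.3234 VA.
Step 7 — Real power: P = Re(S) = 0.008898 W.
Step 8 — Reactive power: Q = Im(S) = -0.3234 VAR.
Step 9 — Apparent power: |S| = 0.3236 VA.
Step 10 — Power factor: PF = P/|S| = 0.0275 (leading).

(a) P = 0.008898 W  (b) Q = -0.3234 VAR  (c) S = 0.3236 VA  (d) PF = 0.0275 (leading)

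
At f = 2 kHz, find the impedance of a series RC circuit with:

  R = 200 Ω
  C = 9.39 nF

Step 1 — Angular frequency: ω = 2π·f = 2π·2000 = 1.257e+04 rad/s.
Step 2 — Component impedances:
  R: Z = R = 200 Ω
  C: Z = 1/(jωC) = -j/(ω·C) = 0 - j8475 Ω
Step 3 — Series combination: Z_total = R + C = 200 - j8475 Ω = 8477∠-88.6° Ω.

Z = 200 - j8475 Ω = 8477∠-88.6° Ω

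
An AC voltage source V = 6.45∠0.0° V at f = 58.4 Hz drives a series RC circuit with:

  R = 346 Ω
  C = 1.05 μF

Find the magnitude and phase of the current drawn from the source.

Step 1 — Angular frequency: ω = 2π·f = 2π·58.4 = 366.9 rad/s.
Step 2 — Component impedances:
  R: Z = R = 346 Ω
  C: Z = 1/(jωC) = -j/(ω·C) = 0 - j2595 Ω
Step 3 — Series combination: Z_total = R + C = 346 - j2595 Ω = 2618∠-82.4° Ω.
Step 4 — Source phasor: V = 6.45∠0.0° V = 6.45 V.
Step 5 — Ohm's law: I = V / Z_total = (6.45) / (346 - j2595) = 0.0003255 + j0.002442 A.
Step 6 — Convert to polar: |I| = 0.002463 A, ∠I = 82.4°.

I = 0.002463∠82.4° A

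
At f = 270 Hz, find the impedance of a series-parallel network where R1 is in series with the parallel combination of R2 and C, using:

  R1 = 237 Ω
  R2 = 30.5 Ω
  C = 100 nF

Step 1 — Angular frequency: ω = 2π·f = 2π·270 = 1696 rad/s.
Step 2 — Component impedances:
  R1: Z = R = 237 Ω
  R2: Z = R = 30.5 Ω
  C: Z = 1/(jωC) = -j/(ω·C) = 0 - j5895 Ω
Step 3 — Parallel branch: R2 || C = 1/(1/R2 + 1/C) = 30.5 - j0.1578 Ω.
Step 4 — Series with R1: Z_total = R1 + (R2 || C) = 267.5 - j0.1578 Ω = 267.5∠-0.0° Ω.

Z = 267.5 - j0.1578 Ω = 267.5∠-0.0° Ω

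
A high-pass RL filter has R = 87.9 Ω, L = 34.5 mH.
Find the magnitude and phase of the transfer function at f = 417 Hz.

Step 1 — Angular frequency: ω = 2π·417 = 2620 rad/s.
Step 2 — Transfer function: H(jω) = jωL/(R + jωL).
Step 3 — Numerator jωL = j·90.39; denominator R + jωL = 87.9 + j90.39.
Step 4 — H = 0.514 + j0.4998.
Step 5 — Magnitude: |H| = 0.7169 (-2.9 dB); phase: φ = 44.2°.

|H| = 0.7169 (-2.9 dB), φ = 44.2°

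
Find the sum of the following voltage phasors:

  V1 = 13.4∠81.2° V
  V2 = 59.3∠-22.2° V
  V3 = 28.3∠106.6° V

Step 1 — Convert each phasor to rectangular form:
  V1 = 13.4·(cos(81.2°) + j·sin(81.2°)) = 2.05 + j13.24 V
  V2 = 59.3·(cos(-22.2°) + j·sin(-22.2°)) = 54.9 - j22.41 V
  V3 = 28.3·(cos(106.6°) + j·sin(106.6°)) = -8.085 + j27.12 V
Step 2 — Sum components: V_total = 48.87 + j17.96 V.
Step 3 — Convert to polar: |V_total| = 52.06 V, ∠V_total = 20.2°.

V_total = 52.06∠20.2° V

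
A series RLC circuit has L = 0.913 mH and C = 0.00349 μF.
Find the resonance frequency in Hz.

Step 1 — Resonance condition Im(Z)=0 gives ω₀ = 1/√(LC).
Step 2 — ω₀ = 1/√(0.000913·3.49e-09) = 5.602e+05 rad/s.
Step 3 — f₀ = ω₀/(2π) = 8.916e+04 Hz.

f₀ = 8.916e+04 Hz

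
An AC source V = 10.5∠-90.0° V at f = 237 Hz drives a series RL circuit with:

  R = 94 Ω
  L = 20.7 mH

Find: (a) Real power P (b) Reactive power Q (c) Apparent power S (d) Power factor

Step 1 — Angular frequency: ω = 2π·f = 2π·237 = 1489 rad/s.
Step 2 — Component impedances:
  R: Z = R = 94 Ω
  L: Z = jωL = j·1489·0.0207 = 0 + j30.82 Ω
Step 3 — Series combination: Z_total = R + L = 94 + j30.82 Ω = 98.93∠18.2° Ω.
Step 4 — Source phasor: V = 10.5∠-90.0° V = 0 - j10.5 V.
Step 5 — Current: I = V / Z = -0.03307 - j0.1009 A = 0.1061∠-108.2° A.
Step 6 — Complex power: S = V·I* = 1.059 + j0.3473 VA.
Step 7 — Real power: P = Re(S) = 1.059 W.
Step 8 — Reactive power: Q = Im(S) = 0.3473 VAR.
Step 9 — Apparent power: |S| = 1.114 VA.
Step 10 — Power factor: PF = P/|S| = 0.9502 (lagging).

(a) P = 1.059 W  (b) Q = 0.3473 VAR  (c) S = 1.114 VA  (d) PF = 0.9502 (lagging)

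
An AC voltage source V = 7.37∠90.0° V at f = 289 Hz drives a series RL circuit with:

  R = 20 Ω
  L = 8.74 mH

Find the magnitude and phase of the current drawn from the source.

Step 1 — Angular frequency: ω = 2π·f = 2π·289 = 1816 rad/s.
Step 2 — Component impedances:
  R: Z = R = 20 Ω
  L: Z = jωL = j·1816·0.00874 = 0 + j15.87 Ω
Step 3 — Series combination: Z_total = R + L = 20 + j15.87 Ω = 25.53∠38.4° Ω.
Step 4 — Source phasor: V = 7.37∠90.0° V = 0 + j7.37 V.
Step 5 — Ohm's law: I = V / Z_total = (0 + j7.37) / (20 + j15.87) = 0.1794 + j0.2261 A.
Step 6 — Convert to polar: |I| = 0.2887 A, ∠I = 51.6°.

I = 0.2887∠51.6° A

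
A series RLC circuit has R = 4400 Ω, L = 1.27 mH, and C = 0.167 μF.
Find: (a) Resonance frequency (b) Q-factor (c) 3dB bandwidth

Step 1 — Resonance: ω₀ = 1/√(LC) = 1/√(0.00127·1.67e-07) = 6.867e+04 rad/s.
Step 2 — f₀ = ω₀/(2π) = 1.093e+04 Hz.
Step 3 — Series Q: Q = ω₀L/R = 6.867e+04·0.00127/4400 = 0.01982.
Step 4 — Bandwidth: Δω = ω₀/Q = 3.465e+06 rad/s; BW = Δω/(2π) = 5.514e+05 Hz.

(a) f₀ = 1.093e+04 Hz  (b) Q = 0.01982  (c) BW = 5.514e+05 Hz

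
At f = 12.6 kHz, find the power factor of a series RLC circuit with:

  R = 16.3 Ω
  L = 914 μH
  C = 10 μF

Step 1 — Angular frequency: ω = 2π·f = 2π·1.26e+04 = 7.917e+04 rad/s.
Step 2 — Component impedances:
  R: Z = R = 16.3 Ω
  L: Z = jωL = j·7.917e+04·0.000914 = 0 + j72.36 Ω
  C: Z = 1/(jωC) = -j/(ω·C) = 0 - j1.263 Ω
Step 3 — Series combination: Z_total = R + L + C = 16.3 + j71.1 Ω = 72.94∠77.1° Ω.
Step 4 — Power factor: PF = cos(φ) = Re(Z)/|Z| = 16.3/72.94 = 0.2235.
Step 5 — Type: Im(Z) = 71.1 ⇒ lagging (phase φ = 77.1°).

PF = 0.2235 (lagging, φ = 77.1°)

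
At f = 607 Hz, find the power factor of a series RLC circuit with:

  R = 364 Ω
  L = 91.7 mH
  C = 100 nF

Step 1 — Angular frequency: ω = 2π·f = 2π·607 = 3814 rad/s.
Step 2 — Component impedances:
  R: Z = R = 364 Ω
  L: Z = jωL = j·3814·0.0917 = 0 + j349.7 Ω
  C: Z = 1/(jωC) = -j/(ω·C) = 0 - j2622 Ω
Step 3 — Series combination: Z_total = R + L + C = 364 - j2272 Ω = 2301∠-80.9° Ω.
Step 4 — Power factor: PF = cos(φ) = Re(Z)/|Z| = 364/2301 = 0.1582.
Step 5 — Type: Im(Z) = -2272 ⇒ leading (phase φ = -80.9°).

PF = 0.1582 (leading, φ = -80.9°)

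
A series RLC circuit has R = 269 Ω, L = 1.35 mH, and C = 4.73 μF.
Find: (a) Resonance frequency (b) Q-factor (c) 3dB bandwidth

Step 1 — Resonance condition Im(Z)=0 gives ω₀ = 1/√(LC).
Step 2 — ω₀ = 1/√(0.00135·4.73e-06) = 1.251e+04 rad/s.
Step 3 — f₀ = ω₀/(2π) = 1992 Hz.
Step 4 — Series Q: Q = ω₀L/R = 1.251e+04·0.00135/269 = 0.0628.
Step 5 — 3dB bandwidth: Δω = ω₀/Q = 1.993e+05 rad/s; BW = Δω/(2π) = 3.171e+04 Hz.

(a) f₀ = 1992 Hz  (b) Q = 0.0628  (c) BW = 3.171e+04 Hz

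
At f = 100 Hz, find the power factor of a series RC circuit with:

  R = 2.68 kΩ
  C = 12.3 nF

Step 1 — Angular frequency: ω = 2π·f = 2π·100 = 628.3 rad/s.
Step 2 — Component impedances:
  R: Z = R = 2680 Ω
  C: Z = 1/(jωC) = -j/(ω·C) = 0 - j1.294e+05 Ω
Step 3 — Series combination: Z_total = R + C = 2680 - j1.294e+05 Ω = 1.294e+05∠-88.8° Ω.
Step 4 — Power factor: PF = cos(φ) = Re(Z)/|Z| = 2680/1.294e+05 = 0.02071.
Step 5 — Type: Im(Z) = -1.294e+05 ⇒ leading (phase φ = -88.8°).

PF = 0.02071 (leading, φ = -88.8°)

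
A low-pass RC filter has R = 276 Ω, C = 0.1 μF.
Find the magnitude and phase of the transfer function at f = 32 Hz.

Step 1 — Angular frequency: ω = 2π·32 = 201.1 rad/s.
Step 2 — Transfer function: H(jω) = 1/(1 + jωRC).
Step 3 — Denominator: 1 + jωRC = 1 + j·201.1·276·1e-07 = 1 + j0.005549.
Step 4 — H = 1 - j0.005549.
Step 5 — Magnitude: |H| = 1 (-0.0 dB); phase: φ = -0.3°.

|H| = 1 (-0.0 dB), φ = -0.3°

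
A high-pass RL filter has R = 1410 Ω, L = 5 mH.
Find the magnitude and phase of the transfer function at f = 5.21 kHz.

Step 1 — Angular frequency: ω = 2π·5210 = 3.274e+04 rad/s.
Step 2 — Transfer function: H(jω) = jωL/(R + jωL).
Step 3 — Numerator jωL = j·163.7; denominator R + jωL = 1410 + j163.7.
Step 4 — H = 0.0133 + j0.1145.
Step 5 — Magnitude: |H| = 0.1153 (-18.8 dB); phase: φ = 83.4°.

|H| = 0.1153 (-18.8 dB), φ = 83.4°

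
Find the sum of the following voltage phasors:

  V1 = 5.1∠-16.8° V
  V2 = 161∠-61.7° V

Step 1 — Convert each phasor to rectangular form:
  V1 = 5.1·(cos(-16.8°) + j·sin(-16.8°)) = 4.882 - j1.474 V
  V2 = 161·(cos(-61.7°) + j·sin(-61.7°)) = 76.33 - j141.8 V
Step 2 — Sum components: V_total = 81.21 - j143.2 V.
Step 3 — Convert to polar: |V_total| = 164.7 V, ∠V_total = -60.4°.

V_total = 164.7∠-60.4° V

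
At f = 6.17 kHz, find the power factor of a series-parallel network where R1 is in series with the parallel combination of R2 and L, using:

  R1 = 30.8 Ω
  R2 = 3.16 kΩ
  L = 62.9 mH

Step 1 — Angular frequency: ω = 2π·f = 2π·6170 = 3.877e+04 rad/s.
Step 2 — Component impedances:
  R1: Z = R = 30.8 Ω
  R2: Z = R = 3160 Ω
  L: Z = jωL = j·3.877e+04·0.0629 = 0 + j2438 Ω
Step 3 — Parallel branch: R2 || L = 1/(1/R2 + 1/L) = 1179 + j1528 Ω.
Step 4 — Series with R1: Z_total = R1 + (R2 || L) = 1210 + j1528 Ω = 1949∠51.6° Ω.
Step 5 — Power factor: PF = cos(φ) = Re(Z)/|Z| = 1210/1949 = 0.6208.
Step 6 — Type: Im(Z) = 1528 ⇒ lagging (phase φ = 51.6°).

PF = 0.6208 (lagging, φ = 51.6°)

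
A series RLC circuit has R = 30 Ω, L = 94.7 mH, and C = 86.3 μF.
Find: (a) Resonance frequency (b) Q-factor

Step 1 — Resonance condition Im(Z)=0 gives ω₀ = 1/√(LC).
Step 2 — ω₀ = 1/√(0.0947·8.63e-05) = 349.8 rad/s.
Step 3 — f₀ = ω₀/(2π) = 55.67 Hz.
Step 4 — Series Q: Q = ω₀L/R = 349.8·0.0947/30 = 1.104.

(a) f₀ = 55.67 Hz  (b) Q = 1.104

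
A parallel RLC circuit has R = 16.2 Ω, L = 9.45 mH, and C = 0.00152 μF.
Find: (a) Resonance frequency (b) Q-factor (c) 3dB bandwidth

Step 1 — Resonance: ω₀ = 1/√(LC) = 1/√(0.00945·1.52e-09) = 2.639e+05 rad/s.
Step 2 — f₀ = ω₀/(2π) = 4.199e+04 Hz.
Step 3 — Parallel Q: Q = R/(ω₀L) = 16.2/(2.639e+05·0.00945) = 0.006497.
Step 4 — Bandwidth: Δω = ω₀/Q = 4.061e+07 rad/s; BW = Δω/(2π) = 6.463e+06 Hz.

(a) f₀ = 4.199e+04 Hz  (b) Q = 0.006497  (c) BW = 6.463e+06 Hz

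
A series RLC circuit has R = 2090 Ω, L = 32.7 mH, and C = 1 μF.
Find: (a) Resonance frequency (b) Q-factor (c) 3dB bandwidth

Step 1 — Resonance: ω₀ = 1/√(LC) = 1/√(0.0327·1e-06) = 5530 rad/s.
Step 2 — f₀ = ω₀/(2π) = 880.1 Hz.
Step 3 — Series Q: Q = ω₀L/R = 5530·0.0327/2090 = 0.08652.
Step 4 — Bandwidth: Δω = ω₀/Q = 6.391e+04 rad/s; BW = Δω/(2π) = 1.017e+04 Hz.

(a) f₀ = 880.1 Hz  (b) Q = 0.08652  (c) BW = 1.017e+04 Hz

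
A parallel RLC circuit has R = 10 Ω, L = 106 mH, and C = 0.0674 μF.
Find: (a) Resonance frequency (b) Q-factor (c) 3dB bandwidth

Step 1 — Resonance: ω₀ = 1/√(LC) = 1/√(0.106·6.74e-08) = 1.183e+04 rad/s.
Step 2 — f₀ = ω₀/(2π) = 1883 Hz.
Step 3 — Parallel Q: Q = R/(ω₀L) = 10/(1.183e+04·0.106) = 0.007974.
Step 4 — Bandwidth: Δω = ω₀/Q = 1.484e+06 rad/s; BW = Δω/(2π) = 2.361e+05 Hz.

(a) f₀ = 1883 Hz  (b) Q = 0.007974  (c) BW = 2.361e+05 Hz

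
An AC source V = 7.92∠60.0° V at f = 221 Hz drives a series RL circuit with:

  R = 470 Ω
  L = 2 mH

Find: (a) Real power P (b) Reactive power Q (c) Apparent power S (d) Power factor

Step 1 — Angular frequency: ω = 2π·f = 2π·221 = 1389 rad/s.
Step 2 — Component impedances:
  R: Z = R = 470 Ω
  L: Z = jωL = j·1389·0.002 = 0 + j2.777 Ω
Step 3 — Series combination: Z_total = R + L = 470 + j2.777 Ω = 470∠0.3° Ω.
Step 4 — Source phasor: V = 7.92∠60.0° V = 3.96 + j6.859 V.
Step 5 — Current: I = V / Z = 0.008511 + j0.01454 A = 0.01685∠59.7° A.
Step 6 — Complex power: S = V·I* = 0.1335 + j0.0007886 VA.
Step 7 — Real power: P = Re(S) = 0.1335 W.
Step 8 — Reactive power: Q = Im(S) = 0.0007886 VAR.
Step 9 — Apparent power: |S| = 0.1335 VA.
Step 10 — Power factor: PF = P/|S| = 1 (lagging).

(a) P = 0.1335 W  (b) Q = 0.0007886 VAR  (c) S = 0.1335 VA  (d) PF = 1 (lagging)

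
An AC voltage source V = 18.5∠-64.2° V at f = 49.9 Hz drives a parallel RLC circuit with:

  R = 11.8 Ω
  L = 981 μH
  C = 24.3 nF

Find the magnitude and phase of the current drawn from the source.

Step 1 — Angular frequency: ω = 2π·f = 2π·49.9 = 313.5 rad/s.
Step 2 — Component impedances:
  R: Z = R = 11.8 Ω
  L: Z = jωL = j·313.5·0.000981 = 0 + j0.3076 Ω
  C: Z = 1/(jωC) = -j/(ω·C) = 0 - j1.313e+05 Ω
Step 3 — Parallel combination: 1/Z_total = 1/R + 1/L + 1/C; Z_total = 0.008012 + j0.3074 Ω = 0.3075∠88.5° Ω.
Step 4 — Source phasor: V = 18.5∠-64.2° V = 8.052 - j16.66 V.
Step 5 — Ohm's law: I = V / Z_total = (8.052 - j16.66) / (0.008012 + j0.3074) = -53.47 - j27.59 A.
Step 6 — Convert to polar: |I| = 60.17 A, ∠I = -152.7°.

I = 60.17∠-152.7° A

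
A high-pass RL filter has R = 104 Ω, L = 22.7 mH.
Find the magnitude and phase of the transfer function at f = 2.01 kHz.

Step 1 — Angular frequency: ω = 2π·2010 = 1.263e+04 rad/s.
Step 2 — Transfer function: H(jω) = jωL/(R + jωL).
Step 3 — Numerator jωL = j·286.7; denominator R + jωL = 104 + j286.7.
Step 4 — H = 0.8837 + j0.3206.
Step 5 — Magnitude: |H| = 0.9401 (-0.5 dB); phase: φ = 19.9°.

|H| = 0.9401 (-0.5 dB), φ = 19.9°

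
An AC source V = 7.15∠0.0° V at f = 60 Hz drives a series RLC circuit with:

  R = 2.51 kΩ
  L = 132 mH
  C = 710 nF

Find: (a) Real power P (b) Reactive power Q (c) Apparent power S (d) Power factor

Step 1 — Angular frequency: ω = 2π·f = 2π·60 = 377 rad/s.
Step 2 — Component impedances:
  R: Z = R = 2510 Ω
  L: Z = jωL = j·377·0.132 = 0 + j49.76 Ω
  C: Z = 1/(jωC) = -j/(ω·C) = 0 - j3736 Ω
Step 3 — Series combination: Z_total = R + L + C = 2510 - j3686 Ω = 4460∠-55.7° Ω.
Step 4 — Source phasor: V = 7.15∠0.0° V = 7.15 V.
Step 5 — Current: I = V / Z = 0.0009023 + j0.001325 A = 0.001603∠55.7° A.
Step 6 — Complex power: S = V·I* = 0.006452 - j0.009475 VA.
Step 7 — Real power: P = Re(S) = 0.006452 W.
Step 8 — Reactive power: Q = Im(S) = -0.009475 VAR.
Step 9 — Apparent power: |S| = 0.01146 VA.
Step 10 — Power factor: PF = P/|S| = 0.5628 (leading).

(a) P = 0.006452 W  (b) Q = -0.009475 VAR  (c) S = 0.01146 VA  (d) PF = 0.5628 (leading)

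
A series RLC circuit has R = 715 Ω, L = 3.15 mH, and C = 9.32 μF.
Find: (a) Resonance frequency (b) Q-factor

Step 1 — Resonance condition Im(Z)=0 gives ω₀ = 1/√(LC).
Step 2 — ω₀ = 1/√(0.00315·9.32e-06) = 5836 rad/s.
Step 3 — f₀ = ω₀/(2π) = 928.9 Hz.
Step 4 — Series Q: Q = ω₀L/R = 5836·0.00315/715 = 0.02571.

(a) f₀ = 928.9 Hz  (b) Q = 0.02571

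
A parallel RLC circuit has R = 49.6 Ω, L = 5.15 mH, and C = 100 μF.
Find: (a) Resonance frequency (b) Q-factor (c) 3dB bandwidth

Step 1 — Resonance: ω₀ = 1/√(LC) = 1/√(0.00515·0.0001) = 1393 rad/s.
Step 2 — f₀ = ω₀/(2π) = 221.8 Hz.
Step 3 — Parallel Q: Q = R/(ω₀L) = 49.6/(1393·0.00515) = 6.912.
Step 4 — Bandwidth: Δω = ω₀/Q = 201.6 rad/s; BW = Δω/(2π) = 32.09 Hz.

(a) f₀ = 221.8 Hz  (b) Q = 6.912  (c) BW = 32.09 Hz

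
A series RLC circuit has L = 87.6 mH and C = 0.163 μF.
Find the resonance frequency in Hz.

Step 1 — Resonance condition Im(Z)=0 gives ω₀ = 1/√(LC).
Step 2 — ω₀ = 1/√(0.0876·1.63e-07) = 8369 rad/s.
Step 3 — f₀ = ω₀/(2π) = 1332 Hz.

f₀ = 1332 Hz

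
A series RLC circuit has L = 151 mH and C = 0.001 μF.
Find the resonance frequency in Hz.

Step 1 — Resonance condition Im(Z)=0 gives ω₀ = 1/√(LC).
Step 2 — ω₀ = 1/√(0.151·1e-09) = 8.138e+04 rad/s.
Step 3 — f₀ = ω₀/(2π) = 1.295e+04 Hz.

f₀ = 1.295e+04 Hz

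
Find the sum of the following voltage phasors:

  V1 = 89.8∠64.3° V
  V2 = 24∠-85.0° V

Step 1 — Convert each phasor to rectangular form:
  V1 = 89.8·(cos(64.3°) + j·sin(64.3°)) = 38.94 + j80.92 V
  V2 = 24·(cos(-85.0°) + j·sin(-85.0°)) = 2.092 - j23.91 V
Step 2 — Sum components: V_total = 41.03 + j57.01 V.
Step 3 — Convert to polar: |V_total| = 70.24 V, ∠V_total = 54.3°.

V_total = 70.24∠54.3° V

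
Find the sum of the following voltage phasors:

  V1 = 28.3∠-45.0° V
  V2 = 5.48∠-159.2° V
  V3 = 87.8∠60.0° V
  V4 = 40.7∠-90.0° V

Step 1 — Convert each phasor to rectangular form:
  V1 = 28.3·(cos(-45.0°) + j·sin(-45.0°)) = 20.01 - j20.01 V
  V2 = 5.48·(cos(-159.2°) + j·sin(-159.2°)) = -5.123 - j1.946 V
  V3 = 87.8·(cos(60.0°) + j·sin(60.0°)) = 43.9 + j76.04 V
  V4 = 40.7·(cos(-90.0°) + j·sin(-90.0°)) = 0 - j40.7 V
Step 2 — Sum components: V_total = 58.79 + j13.38 V.
Step 3 — Convert to polar: |V_total| = 60.29 V, ∠V_total = 12.8°.

V_total = 60.29∠12.8° V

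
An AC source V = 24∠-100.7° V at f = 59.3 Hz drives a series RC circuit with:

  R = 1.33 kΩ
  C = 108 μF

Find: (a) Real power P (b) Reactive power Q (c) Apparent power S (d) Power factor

Step 1 — Angular frequency: ω = 2π·f = 2π·59.3 = 372.6 rad/s.
Step 2 — Component impedances:
  R: Z = R = 1330 Ω
  C: Z = 1/(jωC) = -j/(ω·C) = 0 - j24.85 Ω
Step 3 — Series combination: Z_total = R + C = 1330 - j24.85 Ω = 1330∠-1.1° Ω.
Step 4 — Source phasor: V = 24∠-100.7° V = -4.456 - j23.58 V.
Step 5 — Current: I = V / Z = -0.003018 - j0.01779 A = 0.01804∠-99.6° A.
Step 6 — Complex power: S = V·I* = 0.4329 - j0.008089 VA.
Step 7 — Real power: P = Re(S) = 0.4329 W.
Step 8 — Reactive power: Q = Im(S) = -0.008089 VAR.
Step 9 — Apparent power: |S| = 0.433 VA.
Step 10 — Power factor: PF = P/|S| = 0.9998 (leading).

(a) P = 0.4329 W  (b) Q = -0.008089 VAR  (c) S = 0.433 VA  (d) PF = 0.9998 (leading)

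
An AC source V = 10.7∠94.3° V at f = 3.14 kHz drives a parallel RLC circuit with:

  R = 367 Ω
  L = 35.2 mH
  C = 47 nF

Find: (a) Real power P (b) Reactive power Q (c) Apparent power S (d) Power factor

Step 1 — Angular frequency: ω = 2π·f = 2π·3140 = 1.973e+04 rad/s.
Step 2 — Component impedances:
  R: Z = R = 367 Ω
  L: Z = jωL = j·1.973e+04·0.0352 = 0 + j694.5 Ω
  C: Z = 1/(jωC) = -j/(ω·C) = 0 - j1078 Ω
Step 3 — Parallel combination: 1/Z_total = 1/R + 1/L + 1/C; Z_total = 354.5 + j66.69 Ω = 360.7∠10.7° Ω.
Step 4 — Source phasor: V = 10.7∠94.3° V = -0.8023 + j10.67 V.
Step 5 — Current: I = V / Z = 0.003284 + j0.02948 A = 0.02967∠83.6° A.
Step 6 — Complex power: S = V·I* = 0.312 + j0.0587 VA.
Step 7 — Real power: P = Re(S) = 0.312 W.
Step 8 — Reactive power: Q = Im(S) = 0.0587 VAR.
Step 9 — Apparent power: |S| = 0.3174 VA.
Step 10 — Power factor: PF = P/|S| = 0.9828 (lagging).

(a) P = 0.312 W  (b) Q = 0.0587 VAR  (c) S = 0.3174 VA  (d) PF = 0.9828 (lagging)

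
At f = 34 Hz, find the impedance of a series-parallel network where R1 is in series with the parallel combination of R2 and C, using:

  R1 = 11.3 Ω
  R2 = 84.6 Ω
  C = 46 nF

Step 1 — Angular frequency: ω = 2π·f = 2π·34 = 213.6 rad/s.
Step 2 — Component impedances:
  R1: Z = R = 11.3 Ω
  R2: Z = R = 84.6 Ω
  C: Z = 1/(jωC) = -j/(ω·C) = 0 - j1.018e+05 Ω
Step 3 — Parallel branch: R2 || C = 1/(1/R2 + 1/C) = 84.6 - j0.07033 Ω.
Step 4 — Series with R1: Z_total = R1 + (R2 || C) = 95.9 - j0.07033 Ω = 95.9∠-0.0° Ω.

Z = 95.9 - j0.07033 Ω = 95.9∠-0.0° Ω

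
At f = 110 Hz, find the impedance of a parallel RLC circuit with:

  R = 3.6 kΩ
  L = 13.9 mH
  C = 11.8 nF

Step 1 — Angular frequency: ω = 2π·f = 2π·110 = 691.2 rad/s.
Step 2 — Component impedances:
  R: Z = R = 3600 Ω
  L: Z = jωL = j·691.2·0.0139 = 0 + j9.607 Ω
  C: Z = 1/(jωC) = -j/(ω·C) = 0 - j1.226e+05 Ω
Step 3 — Parallel combination: 1/Z_total = 1/R + 1/L + 1/C; Z_total = 0.02564 + j9.608 Ω = 9.608∠89.8° Ω.

Z = 0.02564 + j9.608 Ω = 9.608∠89.8° Ω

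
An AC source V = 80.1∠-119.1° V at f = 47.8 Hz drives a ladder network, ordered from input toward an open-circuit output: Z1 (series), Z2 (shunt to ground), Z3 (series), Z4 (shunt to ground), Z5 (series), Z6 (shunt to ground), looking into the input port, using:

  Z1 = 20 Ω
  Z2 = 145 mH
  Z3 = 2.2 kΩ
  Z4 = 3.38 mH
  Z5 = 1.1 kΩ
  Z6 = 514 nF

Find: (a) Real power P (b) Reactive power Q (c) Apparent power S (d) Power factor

Step 1 — Angular frequency: ω = 2π·f = 2π·47.8 = 300.3 rad/s.
Step 2 — Component impedances:
  Z1: Z = R = 20 Ω
  Z2: Z = jωL = j·300.3·0.145 = 0 + j43.55 Ω
  Z3: Z = R = 2200 Ω
  Z4: Z = jωL = j·300.3·0.00338 = 0 + j1.015 Ω
  Z5: Z = R = 1100 Ω
  Z6: Z = 1/(jωC) = -j/(ω·C) = 0 - j6478 Ω
Step 3 — Ladder network (open output): work backward from the far end, alternating series and parallel combinations. Z_in = 20.86 + j43.53 Ω = 48.27∠64.4° Ω.
Step 4 — Source phasor: V = 80.1∠-119.1° V = -38.96 - j69.99 V.
Step 5 — Current: I = V / Z = -1.656 + j0.1011 A = 1.659∠176.5° A.
Step 6 — Complex power: S = V·I* = 57.44 + j119.9 VA.
Step 7 — Real power: P = Re(S) = 57.44 W.
Step 8 — Reactive power: Q = Im(S) = 119.9 VAR.
Step 9 — Apparent power: |S| = 132.9 VA.
Step 10 — Power factor: PF = P/|S| = 0.4322 (lagging).

(a) P = 57.44 W  (b) Q = 119.9 VAR  (c) S = 132.9 VA  (d) PF = 0.4322 (lagging)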